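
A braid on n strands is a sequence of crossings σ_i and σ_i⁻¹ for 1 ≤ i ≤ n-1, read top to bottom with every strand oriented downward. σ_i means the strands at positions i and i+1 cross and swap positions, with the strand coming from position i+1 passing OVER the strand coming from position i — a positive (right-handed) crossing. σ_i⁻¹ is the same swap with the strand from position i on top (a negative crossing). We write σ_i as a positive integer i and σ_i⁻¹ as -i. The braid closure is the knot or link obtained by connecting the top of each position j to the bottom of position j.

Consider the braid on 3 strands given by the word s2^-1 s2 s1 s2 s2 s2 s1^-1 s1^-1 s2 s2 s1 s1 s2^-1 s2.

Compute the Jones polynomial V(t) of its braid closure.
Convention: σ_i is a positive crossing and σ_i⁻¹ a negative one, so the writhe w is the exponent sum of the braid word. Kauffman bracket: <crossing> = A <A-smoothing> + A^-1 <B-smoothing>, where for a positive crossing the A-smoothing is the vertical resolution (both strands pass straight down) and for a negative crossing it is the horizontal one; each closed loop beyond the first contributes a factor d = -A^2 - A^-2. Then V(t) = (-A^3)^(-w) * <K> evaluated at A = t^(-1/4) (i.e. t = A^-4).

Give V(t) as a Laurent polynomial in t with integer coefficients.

t^10 - 3*t^9 + 5*t^8 - 7*t^7 + 7*t^6 - 7*t^5 + 6*t^4 - 3*t^3 + 2*t^2

Derivation:
The presented braid s2^-1 s2 s1 s2 s2 s2 s1^-1 s1^-1 s2 s2 s1 s1 s2^-1 s2 on 3 strands reduces by inverse Markov moves (closure unchanged at each step):
  Deconjugate: the word is γ·β·γ⁻¹ with γ = s2^-1 s2 (prefix) and γ⁻¹ = s2^-1 s2 (suffix); strip both.
Reduced to β = s1 s2 s2 s2 s1^-1 s1^-1 s2 s2 s1 s1 on 3 strands, 10 crossings.
Compute on β:
Braid: s1 s2 s2 s2 s1^-1 s1^-1 s2 s2 s1 s1 on 3 strands, 10 crossings.
Writhe w = (#positive) - (#negative) = 8 - 2 = 6.
State-sum expansion of <K>. There are 2^10 = 1024 states.
For each crossing: s=0 is the vertical smoothing, s=1 horizontal. Crossing k contributes A^(sign_k * (1 - 2*s_k)); loop factor d = -A^2 - A^-2.
Tabulate the states by total A-exponent and number of loops L (A-exp: L × count):
  A^10: L=3 ×1
  A^8: L=2 ×7, L=4 ×3
  A^6: L=1 ×10, L=3 ×32, L=5 ×3
  A^4: L=2 ×76, L=4 ×43, L=6 ×1
  A^2: L=1 ×51, L=3 ×132, L=5 ×27
  A^0: L=2 ×135, L=4 ×109, L=6 ×8
  A^-2: L=3 ×161, L=5 ×48, L=7 ×1
  A^-4: L=4 ×109, L=6 ×11
  A^-6: L=5 ×44, L=7 ×1
  A^-8: L=6 ×10
  A^-10: L=7 ×1
Each group contributes A^e * Σ count * d^(L-1):
Powers of d = -A^2 - A^-2: d^2 = A^4 + 2 + A^-4; d^3 = -A^6 - 3*A^2 - 3*A^-2 - A^-6; d^4 = A^8 + 4*A^4 + 6 + 4*A^-4 + A^-8; d^5 = -A^10 - 5*A^6 - 10*A^2 - 10*A^-2 - 5*A^-6 - A^-10; d^6 = A^12 + 6*A^8 + 15*A^4 + 20 + 15*A^-4 + 6*A^-8 + A^-12.
  A^10 * (d^2) = A^14 + 2*A^10 + A^6
  A^8 * (7*d + 3*d^3) = -3*A^14 - 16*A^10 - 16*A^6 - 3*A^2
  A^6 * (10 + 32*d^2 + 3*d^4) = 3*A^14 + 44*A^10 + 92*A^6 + 44*A^2 + 3*A^-2
  A^4 * (76*d + 43*d^3 + d^5) = -A^14 - 48*A^10 - 215*A^6 - 215*A^2 - 48*A^-2 - A^-6
  A^2 * (51 + 132*d^2 + 27*d^4) = 27*A^10 + 240*A^6 + 477*A^2 + 240*A^-2 + 27*A^-6
  A^0 * (135*d + 109*d^3 + 8*d^5) = -8*A^10 - 149*A^6 - 542*A^2 - 542*A^-2 - 149*A^-6 - 8*A^-10
  A^-2 * (161*d^2 + 48*d^4 + d^6) = A^10 + 54*A^6 + 368*A^2 + 630*A^-2 + 368*A^-6 + 54*A^-10 + A^-14
  A^-4 * (109*d^3 + 11*d^5) = -11*A^6 - 164*A^2 - 437*A^-2 - 437*A^-6 - 164*A^-10 - 11*A^-14
  A^-6 * (44*d^4 + d^6) = A^6 + 50*A^2 + 191*A^-2 + 284*A^-6 + 191*A^-10 + 50*A^-14 + A^-18
  A^-8 * (10*d^5) = -10*A^2 - 50*A^-2 - 100*A^-6 - 100*A^-10 - 50*A^-14 - 10*A^-18
  A^-10 * (d^6) = A^2 + 6*A^-2 + 15*A^-6 + 20*A^-10 + 15*A^-14 + 6*A^-18 + A^-22
Summing the groups: <K> = 2*A^10 - 3*A^6 + 6*A^2 - 7*A^-2 + 7*A^-6 - 7*A^-10 + 5*A^-14 - 3*A^-18 + A^-22
Normalise by the writhe: (-A^3)^(-w) = (-A^3)^(-6) = A^-18, so f(A) = A^-18 * <K> = 2*A^-8 - 3*A^-12 + 6*A^-16 - 7*A^-20 + 7*A^-24 - 7*A^-28 + 5*A^-32 - 3*A^-36 + A^-40.
Substitute A = t^(-1/4), i.e. A^e → t^(-e/4): V(t) = t^10 - 3*t^9 + 5*t^8 - 7*t^7 + 7*t^6 - 7*t^5 + 6*t^4 - 3*t^3 + 2*t^2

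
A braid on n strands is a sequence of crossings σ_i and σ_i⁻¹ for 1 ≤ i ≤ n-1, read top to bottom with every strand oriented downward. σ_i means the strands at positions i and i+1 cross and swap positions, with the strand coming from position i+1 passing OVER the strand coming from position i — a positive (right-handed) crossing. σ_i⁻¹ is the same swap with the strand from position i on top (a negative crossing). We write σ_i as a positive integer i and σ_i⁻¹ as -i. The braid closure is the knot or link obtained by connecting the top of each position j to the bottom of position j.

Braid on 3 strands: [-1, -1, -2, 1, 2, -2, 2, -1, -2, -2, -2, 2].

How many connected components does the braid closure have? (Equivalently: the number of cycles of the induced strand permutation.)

Track the strand permutation on 3 strands, starting from identity.
  step 1: s1^-1 swaps positions 1,2 -> [2 1 3]
  step 2: s1^-1 swaps positions 1,2 -> [1 2 3]
  step 3: s2^-1 swaps positions 2,3 -> [1 3 2]
  step 4: s1 swaps positions 1,2 -> [3 1 2]
  step 5: s2 swaps positions 2,3 -> [3 2 1]
  step 6: s2^-1 swaps positions 2,3 -> [3 1 2]
  step 7: s2 swaps positions 2,3 -> [3 2 1]
  step 8: s1^-1 swaps positions 1,2 -> [2 3 1]
  step 9: s2^-1 swaps positions 2,3 -> [2 1 3]
  step 10: s2^-1 swaps positions 2,3 -> [2 3 1]
  step 11: s2^-1 swaps positions 2,3 -> [2 1 3]
  step 12: s2 swaps positions 2,3 -> [2 3 1]
Final permutation (position -> original strand): [2 3 1]
Closure components = cycle count of this permutation = 1.

Answer: 1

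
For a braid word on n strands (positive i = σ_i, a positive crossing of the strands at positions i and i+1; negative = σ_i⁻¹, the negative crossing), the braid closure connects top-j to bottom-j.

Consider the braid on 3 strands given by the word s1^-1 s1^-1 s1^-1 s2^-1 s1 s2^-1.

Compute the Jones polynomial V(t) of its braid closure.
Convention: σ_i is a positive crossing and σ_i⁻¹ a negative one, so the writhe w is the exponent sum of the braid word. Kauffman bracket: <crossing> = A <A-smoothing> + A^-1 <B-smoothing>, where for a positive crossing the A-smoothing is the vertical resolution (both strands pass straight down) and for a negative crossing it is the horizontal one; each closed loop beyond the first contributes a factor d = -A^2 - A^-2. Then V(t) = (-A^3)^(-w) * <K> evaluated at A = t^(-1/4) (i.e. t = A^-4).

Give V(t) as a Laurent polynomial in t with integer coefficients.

Braid: s1^-1 s1^-1 s1^-1 s2^-1 s1 s2^-1 on 3 strands, 6 crossings.
Writhe w = (#positive) - (#negative) = 1 - 5 = -4.
Computing the Kauffman bracket via state sum. There are 2^6 = 64 states.
For each crossing: s=0 is the vertical smoothing, s=1 horizontal. Crossing k contributes A^(sign_k * (1 - 2*s_k)); loop factor d = -A^2 - A^-2.
Tabulate the states by total A-exponent and number of loops L (A-exp: L × count):
  A^6: L=4 ×1
  A^4: L=3 ×6
  A^2: L=2 ×12, L=4 ×3
  A^0: L=1 ×9, L=3 ×10, L=5 ×1
  A^-2: L=2 ×12, L=4 ×3
  A^-4: L=1 ×2, L=3 ×4
  A^-6: L=2 ×1
Each group contributes A^e * Σ count * d^(L-1):
Powers of d = -A^2 - A^-2: d^2 = A^4 + 2 + A^-4; d^3 = -A^6 - 3*A^2 - 3*A^-2 - A^-6; d^4 = A^8 + 4*A^4 + 6 + 4*A^-4 + A^-8.
  A^6 * (d^3) = -A^12 - 3*A^8 - 3*A^4 - 1
  A^4 * (6*d^2) = 6*A^8 + 12*A^4 + 6
  A^2 * (12*d + 3*d^3) = -3*A^8 - 21*A^4 - 21 - 3*A^-4
  A^0 * (9 + 10*d^2 + d^4) = A^8 + 14*A^4 + 35 + 14*A^-4 + A^-8
  A^-2 * (12*d + 3*d^3) = -3*A^4 - 21 - 21*A^-4 - 3*A^-8
  A^-4 * (2 + 4*d^2) = 4 + 10*A^-4 + 4*A^-8
  A^-6 * (d) = -A^-4 - A^-8
Summing the groups: <K> = -A^12 + A^8 - A^4 + 2 - A^-4 + A^-8
Normalise by the writhe: (-A^3)^(-w) = (-A^3)^(4) = A^12, so f(A) = A^12 * <K> = -A^24 + A^20 - A^16 + 2*A^12 - A^8 + A^4.
Substitute A = t^(-1/4), i.e. A^e → t^(-e/4): V(t) = t^-1 - t^-2 + 2*t^-3 - t^-4 + t^-5 - t^-6

Answer: t^-1 - t^-2 + 2*t^-3 - t^-4 + t^-5 - t^-6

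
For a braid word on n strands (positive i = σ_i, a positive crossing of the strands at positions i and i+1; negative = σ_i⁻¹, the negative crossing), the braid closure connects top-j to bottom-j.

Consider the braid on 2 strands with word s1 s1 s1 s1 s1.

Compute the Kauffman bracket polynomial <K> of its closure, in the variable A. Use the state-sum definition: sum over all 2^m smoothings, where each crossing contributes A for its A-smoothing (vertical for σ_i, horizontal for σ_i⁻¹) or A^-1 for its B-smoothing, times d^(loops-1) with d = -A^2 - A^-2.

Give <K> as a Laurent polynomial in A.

-A^7 - A^-1 + A^-5 - A^-9 + A^-13

Derivation:
Braid: s1 s1 s1 s1 s1 on 2 strands, 5 crossings.
Writhe w = (#positive) - (#negative) = 5 - 0 = 5.
Enumerate smoothing states for the bracket polynomial. There are 2^5 = 32 states.
For each crossing: s=0 is the vertical smoothing, s=1 horizontal. Crossing k contributes A^(sign_k * (1 - 2*s_k)); loop factor d = -A^2 - A^-2.
  state 00000: A-exp=+5, loops=2, term = A^5 * d^1
  state 00001: A-exp=+3, loops=1, term = A^3 * d^0
  state 00010: A-exp=+3, loops=1, term = A^3 * d^0
  state 00011: A-exp=+1, loops=2, term = A^1 * d^1
  state 00100: A-exp=+3, loops=1, term = A^3 * d^0
  state 00101: A-exp=+1, loops=2, term = A^1 * d^1
  state 00110: A-exp=+1, loops=2, term = A^1 * d^1
  state 00111: A-exp=-1, loops=3, term = A^-1 * d^2
  state 01000: A-exp=+3, loops=1, term = A^3 * d^0
  state 01001: A-exp=+1, loops=2, term = A^1 * d^1
  state 01010: A-exp=+1, loops=2, term = A^1 * d^1
  state 01011: A-exp=-1, loops=3, term = A^-1 * d^2
  state 01100: A-exp=+1, loops=2, term = A^1 * d^1
  state 01101: A-exp=-1, loops=3, term = A^-1 * d^2
  state 01110: A-exp=-1, loops=3, term = A^-1 * d^2
  state 01111: A-exp=-3, loops=4, term = A^-3 * d^3
  state 10000: A-exp=+3, loops=1, term = A^3 * d^0
  state 10001: A-exp=+1, loops=2, term = A^1 * d^1
  state 10010: A-exp=+1, loops=2, term = A^1 * d^1
  state 10011: A-exp=-1, loops=3, term = A^-1 * d^2
  state 10100: A-exp=+1, loops=2, term = A^1 * d^1
  state 10101: A-exp=-1, loops=3, term = A^-1 * d^2
  state 10110: A-exp=-1, loops=3, term = A^-1 * d^2
  state 10111: A-exp=-3, loops=4, term = A^-3 * d^3
  state 11000: A-exp=+1, loops=2, term = A^1 * d^1
  state 11001: A-exp=-1, loops=3, term = A^-1 * d^2
  state 11010: A-exp=-1, loops=3, term = A^-1 * d^2
  state 11011: A-exp=-3, loops=4, term = A^-3 * d^3
  state 11100: A-exp=-1, loops=3, term = A^-1 * d^2
  state 11101: A-exp=-3, loops=4, term = A^-3 * d^3
  state 11110: A-exp=-3, loops=4, term = A^-3 * d^3
  state 11111: A-exp=-5, loops=5, term = A^-5 * d^4
Collect the terms by A-exponent (count of states per loop number):
Powers of d = -A^2 - A^-2: d^2 = A^4 + 2 + A^-4; d^3 = -A^6 - 3*A^2 - 3*A^-2 - A^-6; d^4 = A^8 + 4*A^4 + 6 + 4*A^-4 + A^-8.
  A^5 * (d) = -A^7 - A^3
  A^3 * (5) = 5*A^3
  A^1 * (10*d) = -10*A^3 - 10*A^-1
  A^-1 * (10*d^2) = 10*A^3 + 20*A^-1 + 10*A^-5
  A^-3 * (5*d^3) = -5*A^3 - 15*A^-1 - 15*A^-5 - 5*A^-9
  A^-5 * (d^4) = A^3 + 4*A^-1 + 6*A^-5 + 4*A^-9 + A^-13
Summing the groups: <K> = -A^7 - A^-1 + A^-5 - A^-9 + A^-13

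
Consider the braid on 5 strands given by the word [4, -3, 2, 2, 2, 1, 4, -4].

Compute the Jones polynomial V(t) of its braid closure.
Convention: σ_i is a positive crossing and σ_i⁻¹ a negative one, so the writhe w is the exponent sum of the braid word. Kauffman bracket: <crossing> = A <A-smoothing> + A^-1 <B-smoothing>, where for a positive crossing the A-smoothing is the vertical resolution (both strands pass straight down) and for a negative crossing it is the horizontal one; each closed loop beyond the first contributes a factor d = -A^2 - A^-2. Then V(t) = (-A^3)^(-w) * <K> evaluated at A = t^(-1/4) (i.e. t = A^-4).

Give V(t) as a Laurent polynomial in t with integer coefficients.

The presented braid s4 s3^-1 s2 s2 s2 s1 s4 s4^-1 on 5 strands reduces by inverse Markov moves (closure unchanged at each step):
  Deconjugate: the word is γ·β·γ⁻¹ with γ = s4 (prefix) and γ⁻¹ = s4^-1 (suffix); strip both.
  Destabilize: the word has the form β·s4 where s4 occurs only as the final letter (β ∈ B_4); drop it and the last strand → 4 strands.
Reduced to β = s3^-1 s2 s2 s2 s1 on 4 strands, 5 crossings.
Compute on β:
Braid: s3^-1 s2 s2 s2 s1 on 4 strands, 5 crossings.
Writhe w = (#positive) - (#negative) = 4 - 1 = 3.
Computing the Kauffman bracket via state sum. There are 2^5 = 32 states.
For each crossing: s=0 is the vertical smoothing, s=1 horizontal. Crossing k contributes A^(sign_k * (1 - 2*s_k)); loop factor d = -A^2 - A^-2.
  state 00000: A-exp=+3, loops=4, term = A^3 * d^3
  state 00001: A-exp=+1, loops=3, term = A^1 * d^2
  state 00010: A-exp=+1, loops=3, term = A^1 * d^2
  state 00011: A-exp=-1, loops=2, term = A^-1 * d^1
  state 00100: A-exp=+1, loops=3, term = A^1 * d^2
  state 00101: A-exp=-1, loops=2, term = A^-1 * d^1
  state 00110: A-exp=-1, loops=4, term = A^-1 * d^3
  state 00111: A-exp=-3, loops=3, term = A^-3 * d^2
  state 01000: A-exp=+1, loops=3, term = A^1 * d^2
  state 01001: A-exp=-1, loops=2, term = A^-1 * d^1
  state 01010: A-exp=-1, loops=4, term = A^-1 * d^3
  state 01011: A-exp=-3, loops=3, term = A^-3 * d^2
  state 01100: A-exp=-1, loops=4, term = A^-1 * d^3
  state 01101: A-exp=-3, loops=3, term = A^-3 * d^2
  state 01110: A-exp=-3, loops=5, term = A^-3 * d^4
  state 01111: A-exp=-5, loops=4, term = A^-5 * d^3
  state 10000: A-exp=+5, loops=3, term = A^5 * d^2
  state 10001: A-exp=+3, loops=2, term = A^3 * d^1
  state 10010: A-exp=+3, loops=2, term = A^3 * d^1
  state 10011: A-exp=+1, loops=1, term = A^1 * d^0
  state 10100: A-exp=+3, loops=2, term = A^3 * d^1
  state 10101: A-exp=+1, loops=1, term = A^1 * d^0
  state 10110: A-exp=+1, loops=3, term = A^1 * d^2
  state 10111: A-exp=-1, loops=2, term = A^-1 * d^1
  state 11000: A-exp=+3, loops=2, term = A^3 * d^1
  state 11001: A-exp=+1, loops=1, term = A^1 * d^0
  state 11010: A-exp=+1, loops=3, term = A^1 * d^2
  state 11011: A-exp=-1, loops=2, term = A^-1 * d^1
  state 11100: A-exp=+1, loops=3, term = A^1 * d^2
  state 11101: A-exp=-1, loops=2, term = A^-1 * d^1
  state 11110: A-exp=-1, loops=4, term = A^-1 * d^3
  state 11111: A-exp=-3, loops=3, term = A^-3 * d^2
Collect the terms by A-exponent (count of states per loop number):
Powers of d = -A^2 - A^-2: d^2 = A^4 + 2 + A^-4; d^3 = -A^6 - 3*A^2 - 3*A^-2 - A^-6; d^4 = A^8 + 4*A^4 + 6 + 4*A^-4 + A^-8.
  A^5 * (d^2) = A^9 + 2*A^5 + A
  A^3 * (4*d + d^3) = -A^9 - 7*A^5 - 7*A - A^-3
  A^1 * (3 + 7*d^2) = 7*A^5 + 17*A + 7*A^-3
  A^-1 * (6*d + 4*d^3) = -4*A^5 - 18*A - 18*A^-3 - 4*A^-7
  A^-3 * (4*d^2 + d^4) = A^5 + 8*A + 14*A^-3 + 8*A^-7 + A^-11
  A^-5 * (d^3) = -A - 3*A^-3 - 3*A^-7 - A^-11
Summing the groups: <K> = -A^5 - A^-3 + A^-7
Normalise by the writhe: (-A^3)^(-w) = (-A^3)^(-3) = -A^-9, so f(A) = -A^-9 * <K> = A^-4 + A^-12 - A^-16.
Substitute A = t^(-1/4), i.e. A^e → t^(-e/4): V(t) = -t^4 + t^3 + t

Answer: -t^4 + t^3 + t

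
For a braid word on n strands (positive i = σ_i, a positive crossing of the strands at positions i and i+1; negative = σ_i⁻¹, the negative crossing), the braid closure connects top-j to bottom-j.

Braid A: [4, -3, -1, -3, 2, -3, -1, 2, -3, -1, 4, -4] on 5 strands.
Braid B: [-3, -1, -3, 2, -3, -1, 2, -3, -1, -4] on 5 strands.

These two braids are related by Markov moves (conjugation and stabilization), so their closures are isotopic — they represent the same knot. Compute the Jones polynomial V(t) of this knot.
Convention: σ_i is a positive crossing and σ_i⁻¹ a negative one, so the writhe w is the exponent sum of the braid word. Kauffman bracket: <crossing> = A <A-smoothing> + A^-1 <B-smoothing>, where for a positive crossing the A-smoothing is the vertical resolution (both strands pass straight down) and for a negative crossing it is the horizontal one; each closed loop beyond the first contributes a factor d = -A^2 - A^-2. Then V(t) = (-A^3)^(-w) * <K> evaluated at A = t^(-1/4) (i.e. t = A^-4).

Markov-equivalent braids have isotopic closures, hence identical knot invariants. Strip the Markov moves from each word to reach a common short braid β, then compute V(t) once on β.
Braid A: s4 s3^-1 s1^-1 s3^-1 s2 s3^-1 s1^-1 s2 s3^-1 s1^-1 s4 s4^-1 on 5 strands reduces by inverse Markov moves (closure unchanged at each step):
  Deconjugate: the word is γ·β·γ⁻¹ with γ = s4 (prefix) and γ⁻¹ = s4^-1 (suffix); strip both.
  Destabilize: the word has the form β·s4 where s4 occurs only as the final letter (β ∈ B_4); drop it and the last strand → 4 strands.
Reduced to β = s3^-1 s1^-1 s3^-1 s2 s3^-1 s1^-1 s2 s3^-1 s1^-1 on 4 strands, 9 crossings.
Braid B: s3^-1 s1^-1 s3^-1 s2 s3^-1 s1^-1 s2 s3^-1 s1^-1 s4^-1 on 5 strands reduces by inverse Markov moves (closure unchanged at each step):
  Destabilize: the word has the form β·s4^-1 where s4^-1 occurs only as the final letter (β ∈ B_4); drop it and the last strand → 4 strands.
Reduced to β = s3^-1 s1^-1 s3^-1 s2 s3^-1 s1^-1 s2 s3^-1 s1^-1 on 4 strands, 9 crossings.
Both give the same β = s3^-1 s1^-1 s3^-1 s2 s3^-1 s1^-1 s2 s3^-1 s1^-1 on 4 strands, so one state sum suffices:
Braid: s3^-1 s1^-1 s3^-1 s2 s3^-1 s1^-1 s2 s3^-1 s1^-1 on 4 strands, 9 crossings.
Writhe w = (#positive) - (#negative) = 2 - 7 = -5.
Computing the Kauffman bracket via state sum. There are 2^9 = 512 states.
For each crossing: s=0 is the vertical smoothing, s=1 horizontal. Crossing k contributes A^(sign_k * (1 - 2*s_k)); loop factor d = -A^2 - A^-2.
Tabulate the states by total A-exponent and number of loops L (A-exp: L × count):
  A^9: L=7 ×1
  A^7: L=6 ×9
  A^5: L=5 ×36
  A^3: L=4 ×83, L=6 ×1
  A^1: L=3 ×118, L=5 ×8
  A^-1: L=2 ×100, L=4 ×26
  A^-3: L=1 ×41, L=3 ×42, L=5 ×1
  A^-5: L=2 ×31, L=4 ×5
  A^-7: L=3 ×9
  A^-9: L=4 ×1
Each group contributes A^e * Σ count * d^(L-1):
Powers of d = -A^2 - A^-2: d^2 = A^4 + 2 + A^-4; d^3 = -A^6 - 3*A^2 - 3*A^-2 - A^-6; d^4 = A^8 + 4*A^4 + 6 + 4*A^-4 + A^-8; d^5 = -A^10 - 5*A^6 - 10*A^2 - 10*A^-2 - 5*A^-6 - A^-10; d^6 = A^12 + 6*A^8 + 15*A^4 + 20 + 15*A^-4 + 6*A^-8 + A^-12.
  A^9 * (d^6) = A^21 + 6*A^17 + 15*A^13 + 20*A^9 + 15*A^5 + 6*A + A^-3
  A^7 * (9*d^5) = -9*A^17 - 45*A^13 - 90*A^9 - 90*A^5 - 45*A - 9*A^-3
  A^5 * (36*d^4) = 36*A^13 + 144*A^9 + 216*A^5 + 144*A + 36*A^-3
  A^3 * (83*d^3 + d^5) = -A^13 - 88*A^9 - 259*A^5 - 259*A - 88*A^-3 - A^-7
  A^1 * (118*d^2 + 8*d^4) = 8*A^9 + 150*A^5 + 284*A + 150*A^-3 + 8*A^-7
  A^-1 * (100*d + 26*d^3) = -26*A^5 - 178*A - 178*A^-3 - 26*A^-7
  A^-3 * (41 + 42*d^2 + d^4) = A^5 + 46*A + 131*A^-3 + 46*A^-7 + A^-11
  A^-5 * (31*d + 5*d^3) = -5*A - 46*A^-3 - 46*A^-7 - 5*A^-11
  A^-7 * (9*d^2) = 9*A^-3 + 18*A^-7 + 9*A^-11
  A^-9 * (d^3) = -A^-3 - 3*A^-7 - 3*A^-11 - A^-15
Summing the groups: <K> = A^21 - 3*A^17 + 5*A^13 - 6*A^9 + 7*A^5 - 7*A + 5*A^-3 - 4*A^-7 + 2*A^-11 - A^-15
Normalise by the writhe: (-A^3)^(-w) = (-A^3)^(5) = -A^15, so f(A) = -A^15 * <K> = -A^36 + 3*A^32 - 5*A^28 + 6*A^24 - 7*A^20 + 7*A^16 - 5*A^12 + 4*A^8 - 2*A^4 + 1.
Substitute A = t^(-1/4), i.e. A^e → t^(-e/4): V(t) = 1 - 2*t^-1 + 4*t^-2 - 5*t^-3 + 7*t^-4 - 7*t^-5 + 6*t^-6 - 5*t^-7 + 3*t^-8 - t^-9

Answer: 1 - 2*t^-1 + 4*t^-2 - 5*t^-3 + 7*t^-4 - 7*t^-5 + 6*t^-6 - 5*t^-7 + 3*t^-8 - t^-9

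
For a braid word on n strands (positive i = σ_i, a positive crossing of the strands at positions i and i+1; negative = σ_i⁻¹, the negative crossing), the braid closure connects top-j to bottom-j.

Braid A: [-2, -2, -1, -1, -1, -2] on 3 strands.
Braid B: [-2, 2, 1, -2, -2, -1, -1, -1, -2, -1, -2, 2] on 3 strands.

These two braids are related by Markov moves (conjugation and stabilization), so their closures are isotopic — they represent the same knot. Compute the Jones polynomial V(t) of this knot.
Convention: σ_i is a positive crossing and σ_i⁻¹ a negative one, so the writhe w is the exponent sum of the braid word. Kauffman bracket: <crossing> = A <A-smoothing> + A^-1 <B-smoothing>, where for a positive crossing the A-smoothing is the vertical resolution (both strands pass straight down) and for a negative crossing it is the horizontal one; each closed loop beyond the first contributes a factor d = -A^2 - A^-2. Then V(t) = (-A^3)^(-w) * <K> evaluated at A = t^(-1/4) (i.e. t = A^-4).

Markov-equivalent braids have isotopic closures, hence identical knot invariants. Strip the Markov moves from each word to reach a common short braid β, then compute V(t) once on β.
Braid A: s2^-1 s2^-1 s1^-1 s1^-1 s1^-1 s2^-1 on 3 strands has no conjugating prefix/suffix or stabilization to strip; take β = s2^-1 s2^-1 s1^-1 s1^-1 s1^-1 s2^-1.
Braid B: s2^-1 s2 s1 s2^-1 s2^-1 s1^-1 s1^-1 s1^-1 s2^-1 s1^-1 s2^-1 s2 on 3 strands reduces by inverse Markov moves (closure unchanged at each step):
  Deconjugate: the word is γ·β·γ⁻¹ with γ = s2^-1 s2 (prefix) and γ⁻¹ = s2^-1 s2 (suffix); strip both.
  Deconjugate: the word is γ·β·γ⁻¹ with γ = s1 (prefix) and γ⁻¹ = s1^-1 (suffix); strip both.
Reduced to β = s2^-1 s2^-1 s1^-1 s1^-1 s1^-1 s2^-1 on 3 strands, 6 crossings.
Both give the same β = s2^-1 s2^-1 s1^-1 s1^-1 s1^-1 s2^-1 on 3 strands, so one state sum suffices:
Braid: s2^-1 s2^-1 s1^-1 s1^-1 s1^-1 s2^-1 on 3 strands, 6 crossings.
Writhe w = (#positive) - (#negative) = 0 - 6 = -6.
Enumerate smoothing states for the bracket polynomial. There are 2^6 = 64 states.
Smooth each crossing (0=||, 1=⌣⌢); contribution A^(Σ sign_k(1-2s_k)) * d^(L-1).
Tabulate the states by total A-exponent and number of loops L (A-exp: L × count):
  A^6: L=5 ×1
  A^4: L=4 ×6
  A^2: L=3 ×15
  A^0: L=2 ×18, L=4 ×2
  A^-2: L=1 ×9, L=3 ×6
  A^-4: L=2 ×6
  A^-6: L=3 ×1
Each group contributes A^e * Σ count * d^(L-1):
Powers of d = -A^2 - A^-2: d^2 = A^4 + 2 + A^-4; d^3 = -A^6 - 3*A^2 - 3*A^-2 - A^-6; d^4 = A^8 + 4*A^4 + 6 + 4*A^-4 + A^-8.
  A^6 * (d^4) = A^14 + 4*A^10 + 6*A^6 + 4*A^2 + A^-2
  A^4 * (6*d^3) = -6*A^10 - 18*A^6 - 18*A^2 - 6*A^-2
  A^2 * (15*d^2) = 15*A^6 + 30*A^2 + 15*A^-2
  A^0 * (18*d + 2*d^3) = -2*A^6 - 24*A^2 - 24*A^-2 - 2*A^-6
  A^-2 * (9 + 6*d^2) = 6*A^2 + 21*A^-2 + 6*A^-6
  A^-4 * (6*d) = -6*A^-2 - 6*A^-6
  A^-6 * (d^2) = A^-2 + 2*A^-6 + A^-10
Summing the groups: <K> = A^14 - 2*A^10 + A^6 - 2*A^2 + 2*A^-2 + A^-10
Normalise by the writhe: (-A^3)^(-w) = (-A^3)^(6) = A^18, so f(A) = A^18 * <K> = A^32 - 2*A^28 + A^24 - 2*A^20 + 2*A^16 + A^8.
Substitute A = t^(-1/4), i.e. A^e → t^(-e/4): V(t) = t^-2 + 2*t^-4 - 2*t^-5 + t^-6 - 2*t^-7 + t^-8

Answer: t^-2 + 2*t^-4 - 2*t^-5 + t^-6 - 2*t^-7 + t^-8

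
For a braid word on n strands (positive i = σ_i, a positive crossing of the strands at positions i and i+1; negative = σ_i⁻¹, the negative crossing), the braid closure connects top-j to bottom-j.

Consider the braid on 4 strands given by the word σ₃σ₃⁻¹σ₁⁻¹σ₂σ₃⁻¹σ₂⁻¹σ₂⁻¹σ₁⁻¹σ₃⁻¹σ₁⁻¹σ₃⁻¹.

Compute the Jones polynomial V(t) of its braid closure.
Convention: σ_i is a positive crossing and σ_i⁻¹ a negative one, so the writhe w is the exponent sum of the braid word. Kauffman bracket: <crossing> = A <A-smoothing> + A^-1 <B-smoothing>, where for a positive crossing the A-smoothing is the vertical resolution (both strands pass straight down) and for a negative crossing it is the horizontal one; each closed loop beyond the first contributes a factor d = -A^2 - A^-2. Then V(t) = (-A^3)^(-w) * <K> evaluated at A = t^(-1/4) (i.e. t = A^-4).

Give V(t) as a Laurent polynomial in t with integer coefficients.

t^-2 - t^-3 + 3*t^-4 - 3*t^-5 + 4*t^-6 - 4*t^-7 + 2*t^-8 - 2*t^-9 + t^-10

Derivation:
The presented braid s3 s3^-1 s1^-1 s2 s3^-1 s2^-1 s2^-1 s1^-1 s3^-1 s1^-1 s3^-1 on 4 strands reduces by inverse Markov moves (closure unchanged at each step):
  Deconjugate: the word is γ·β·γ⁻¹ with γ = s3 (prefix) and γ⁻¹ = s3^-1 (suffix); strip both.
Reduced to β = s3^-1 s1^-1 s2 s3^-1 s2^-1 s2^-1 s1^-1 s3^-1 s1^-1 on 4 strands, 9 crossings.
Compute on β:
Braid: s3^-1 s1^-1 s2 s3^-1 s2^-1 s2^-1 s1^-1 s3^-1 s1^-1 on 4 strands, 9 crossings.
Writhe w = (#positive) - (#negative) = 1 - 8 = -7.
Enumerate smoothing states for the bracket polynomial. There are 2^9 = 512 states.
For each crossing: s=0 is the vertical smoothing, s=1 horizontal. Crossing k contributes A^(sign_k * (1 - 2*s_k)); loop factor d = -A^2 - A^-2.
Tabulate the states by total A-exponent and number of loops L (A-exp: L × count):
  A^9: L=6 ×1
  A^7: L=5 ×9
  A^5: L=4 ×34, L=6 ×2
  A^3: L=3 ×67, L=5 ×17
  A^1: L=2 ×69, L=4 ×56, L=6 ×1
  A^-1: L=1 ×30, L=3 ×88, L=5 ×8
  A^-3: L=2 ×61, L=4 ×23
  A^-5: L=1 ×9, L=3 ×26, L=5 ×1
  A^-7: L=2 ×6, L=4 ×3
  A^-9: L=3 ×1
Each group contributes A^e * Σ count * d^(L-1):
Powers of d = -A^2 - A^-2: d^2 = A^4 + 2 + A^-4; d^3 = -A^6 - 3*A^2 - 3*A^-2 - A^-6; d^4 = A^8 + 4*A^4 + 6 + 4*A^-4 + A^-8; d^5 = -A^10 - 5*A^6 - 10*A^2 - 10*A^-2 - 5*A^-6 - A^-10.
  A^9 * (d^5) = -A^19 - 5*A^15 - 10*A^11 - 10*A^7 - 5*A^3 - A^-1
  A^7 * (9*d^4) = 9*A^15 + 36*A^11 + 54*A^7 + 36*A^3 + 9*A^-1
  A^5 * (34*d^3 + 2*d^5) = -2*A^15 - 44*A^11 - 122*A^7 - 122*A^3 - 44*A^-1 - 2*A^-5
  A^3 * (67*d^2 + 17*d^4) = 17*A^11 + 135*A^7 + 236*A^3 + 135*A^-1 + 17*A^-5
  A^1 * (69*d + 56*d^3 + d^5) = -A^11 - 61*A^7 - 247*A^3 - 247*A^-1 - 61*A^-5 - A^-9
  A^-1 * (30 + 88*d^2 + 8*d^4) = 8*A^7 + 120*A^3 + 254*A^-1 + 120*A^-5 + 8*A^-9
  A^-3 * (61*d + 23*d^3) = -23*A^3 - 130*A^-1 - 130*A^-5 - 23*A^-9
  A^-5 * (9 + 26*d^2 + d^4) = A^3 + 30*A^-1 + 67*A^-5 + 30*A^-9 + A^-13
  A^-7 * (6*d + 3*d^3) = -3*A^-1 - 15*A^-5 - 15*A^-9 - 3*A^-13
  A^-9 * (d^2) = A^-5 + 2*A^-9 + A^-13
Summing the groups: <K> = -A^19 + 2*A^15 - 2*A^11 + 4*A^7 - 4*A^3 + 3*A^-1 - 3*A^-5 + A^-9 - A^-13
Normalise by the writhe: (-A^3)^(-w) = (-A^3)^(7) = -A^21, so f(A) = -A^21 * <K> = A^40 - 2*A^36 + 2*A^32 - 4*A^28 + 4*A^24 - 3*A^20 + 3*A^16 - A^12 + A^8.
Substitute A = t^(-1/4), i.e. A^e → t^(-e/4): V(t) = t^-2 - t^-3 + 3*t^-4 - 3*t^-5 + 4*t^-6 - 4*t^-7 + 2*t^-8 - 2*t^-9 + t^-10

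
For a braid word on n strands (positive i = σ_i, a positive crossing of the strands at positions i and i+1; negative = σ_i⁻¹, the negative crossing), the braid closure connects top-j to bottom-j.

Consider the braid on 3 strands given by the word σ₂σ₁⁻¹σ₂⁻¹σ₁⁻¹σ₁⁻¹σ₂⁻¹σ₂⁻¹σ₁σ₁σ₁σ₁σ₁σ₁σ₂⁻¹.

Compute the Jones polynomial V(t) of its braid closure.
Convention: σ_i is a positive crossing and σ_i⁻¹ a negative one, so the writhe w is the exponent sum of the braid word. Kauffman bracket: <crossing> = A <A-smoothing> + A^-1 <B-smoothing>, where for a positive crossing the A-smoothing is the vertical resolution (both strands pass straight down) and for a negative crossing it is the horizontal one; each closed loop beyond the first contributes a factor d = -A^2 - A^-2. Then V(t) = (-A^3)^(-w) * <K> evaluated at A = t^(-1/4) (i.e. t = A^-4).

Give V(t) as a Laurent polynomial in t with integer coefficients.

-t^4 + t^3 - t^2 + 2*t - 1 + 2*t^-1 - t^-2 + t^-3 - t^-4

Derivation:
The presented braid s2 s1^-1 s2^-1 s1^-1 s1^-1 s2^-1 s2^-1 s1 s1 s1 s1 s1 s1 s2^-1 on 3 strands reduces by inverse Markov moves (closure unchanged at each step):
  Deconjugate: the word is γ·β·γ⁻¹ with γ = s2 s1^-1 (prefix) and γ⁻¹ = s1 s2^-1 (suffix); strip both.
Reduced to β = s2^-1 s1^-1 s1^-1 s2^-1 s2^-1 s1 s1 s1 s1 s1 on 3 strands, 10 crossings.
Compute on β:
Braid: s2^-1 s1^-1 s1^-1 s2^-1 s2^-1 s1 s1 s1 s1 s1 on 3 strands, 10 crossings.
Writhe w = (#positive) - (#negative) = 5 - 5 = 0.
Enumerate smoothing states for the bracket polynomial. There are 2^10 = 1024 states.
Each crossing splits two ways (0=vertical, 1=horizontal). The state's weight is A^(#A-smoothings - #B-smoothings) * d^(loops - 1).
Tabulate the states by total A-exponent and number of loops L (A-exp: L × count):
  A^10: L=4 ×1
  A^8: L=3 ×10
  A^6: L=2 ×29, L=4 ×16
  A^4: L=1 ×26, L=3 ×74, L=5 ×20
  A^2: L=2 ×90, L=4 ×105, L=6 ×15
  A^0: L=1 ×15, L=3 ×141, L=5 ×90, L=7 ×6
  A^-2: L=2 ×35, L=4 ×130, L=6 ×44, L=8 ×1
  A^-4: L=3 ×40, L=5 ×69, L=7 ×11
  A^-6: L=4 ×25, L=6 ×19, L=8 ×1
  A^-8: L=5 ×8, L=7 ×2
  A^-10: L=6 ×1
Each group contributes A^e * Σ count * d^(L-1):
Powers of d = -A^2 - A^-2: d^2 = A^4 + 2 + A^-4; d^3 = -A^6 - 3*A^2 - 3*A^-2 - A^-6; d^4 = A^8 + 4*A^4 + 6 + 4*A^-4 + A^-8; d^5 = -A^10 - 5*A^6 - 10*A^2 - 10*A^-2 - 5*A^-6 - A^-10; d^6 = A^12 + 6*A^8 + 15*A^4 + 20 + 15*A^-4 + 6*A^-8 + A^-12; d^7 = -A^14 - 7*A^10 - 21*A^6 - 35*A^2 - 35*A^-2 - 21*A^-6 - 7*A^-10 - A^-14.
  A^10 * (d^3) = -A^16 - 3*A^12 - 3*A^8 - A^4
  A^8 * (10*d^2) = 10*A^12 + 20*A^8 + 10*A^4
  A^6 * (29*d + 16*d^3) = -16*A^12 - 77*A^8 - 77*A^4 - 16
  A^4 * (26 + 74*d^2 + 20*d^4) = 20*A^12 + 154*A^8 + 294*A^4 + 154 + 20*A^-4
  A^2 * (90*d + 105*d^3 + 15*d^5) = -15*A^12 - 180*A^8 - 555*A^4 - 555 - 180*A^-4 - 15*A^-8
  A^0 * (15 + 141*d^2 + 90*d^4 + 6*d^6) = 6*A^12 + 126*A^8 + 591*A^4 + 957 + 591*A^-4 + 126*A^-8 + 6*A^-12
  A^-2 * (35*d + 130*d^3 + 44*d^5 + d^7) = -A^12 - 51*A^8 - 371*A^4 - 900 - 900*A^-4 - 371*A^-8 - 51*A^-12 - A^-16
  A^-4 * (40*d^2 + 69*d^4 + 11*d^6) = 11*A^8 + 135*A^4 + 481 + 714*A^-4 + 481*A^-8 + 135*A^-12 + 11*A^-16
  A^-6 * (25*d^3 + 19*d^5 + d^7) = -A^8 - 26*A^4 - 141 - 300*A^-4 - 300*A^-8 - 141*A^-12 - 26*A^-16 - A^-20
  A^-8 * (8*d^4 + 2*d^6) = 2*A^4 + 20 + 62*A^-4 + 88*A^-8 + 62*A^-12 + 20*A^-16 + 2*A^-20
  A^-10 * (d^5) = -1 - 5*A^-4 - 10*A^-8 - 10*A^-12 - 5*A^-16 - A^-20
Summing the groups: <K> = -A^16 + A^12 - A^8 + 2*A^4 - 1 + 2*A^-4 - A^-8 + A^-12 - A^-16
Normalise by the writhe: (-A^3)^(-w) = (-A^3)^(0) = 1, so f(A) = 1 * <K> = -A^16 + A^12 - A^8 + 2*A^4 - 1 + 2*A^-4 - A^-8 + A^-12 - A^-16.
Substitute A = t^(-1/4), i.e. A^e → t^(-e/4): V(t) = -t^4 + t^3 - t^2 + 2*t - 1 + 2*t^-1 - t^-2 + t^-3 - t^-4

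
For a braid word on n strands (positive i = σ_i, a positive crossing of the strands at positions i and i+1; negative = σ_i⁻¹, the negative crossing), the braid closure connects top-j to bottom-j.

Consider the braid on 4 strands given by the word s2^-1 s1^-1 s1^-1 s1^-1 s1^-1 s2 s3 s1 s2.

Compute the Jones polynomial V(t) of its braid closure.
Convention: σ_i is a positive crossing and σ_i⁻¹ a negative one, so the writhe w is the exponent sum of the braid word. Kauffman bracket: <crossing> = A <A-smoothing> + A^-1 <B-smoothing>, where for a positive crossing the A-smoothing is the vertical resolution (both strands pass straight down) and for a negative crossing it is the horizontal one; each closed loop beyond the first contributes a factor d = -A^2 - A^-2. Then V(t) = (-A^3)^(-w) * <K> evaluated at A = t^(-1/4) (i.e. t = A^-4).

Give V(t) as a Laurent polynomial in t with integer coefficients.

t^-1 + t^-3 - t^-4

Derivation:
The presented braid s2^-1 s1^-1 s1^-1 s1^-1 s1^-1 s2 s3 s1 s2 on 4 strands reduces by inverse Markov moves (closure unchanged at each step):
  Deconjugate: the word is γ·β·γ⁻¹ with γ = s2^-1 s1^-1 (prefix) and γ⁻¹ = s1 s2 (suffix); strip both.
  Destabilize: the word has the form β·s3 where s3 occurs only as the final letter (β ∈ B_3); drop it and the last strand → 3 strands.
  Destabilize: the word has the form β·s2 where s2 occurs only as the final letter (β ∈ B_2); drop it and the last strand → 2 strands.
Reduced to β = s1^-1 s1^-1 s1^-1 on 2 strands, 3 crossings.
Compute on β:
Braid: s1^-1 s1^-1 s1^-1 on 2 strands, 3 crossings.
Writhe w = (#positive) - (#negative) = 0 - 3 = -3.
State-sum expansion of <K>. There are 2^3 = 8 states.
Each crossing splits two ways (0=vertical, 1=horizontal). The state's weight is A^(#A-smoothings - #B-smoothings) * d^(loops - 1).
  state 000: A-exp=-3, loops=2, term = A^-3 * d^1
  state 001: A-exp=-1, loops=1, term = A^-1 * d^0
  state 010: A-exp=-1, loops=1, term = A^-1 * d^0
  state 011: A-exp=+1, loops=2, term = A^1 * d^1
  state 100: A-exp=-1, loops=1, term = A^-1 * d^0
  state 101: A-exp=+1, loops=2, term = A^1 * d^1
  state 110: A-exp=+1, loops=2, term = A^1 * d^1
  state 111: A-exp=+3, loops=3, term = A^3 * d^2
Collect the terms by A-exponent (count of states per loop number):
Powers of d = -A^2 - A^-2: d^2 = A^4 + 2 + A^-4.
  A^3 * (d^2) = A^7 + 2*A^3 + A^-1
  A^1 * (3*d) = -3*A^3 - 3*A^-1
  A^-1 * (3) = 3*A^-1
  A^-3 * (d) = -A^-1 - A^-5
Summing the groups: <K> = A^7 - A^3 - A^-5
Normalise by the writhe: (-A^3)^(-w) = (-A^3)^(3) = -A^9, so f(A) = -A^9 * <K> = -A^16 + A^12 + A^4.
Substitute A = t^(-1/4), i.e. A^e → t^(-e/4): V(t) = t^-1 + t^-3 - t^-4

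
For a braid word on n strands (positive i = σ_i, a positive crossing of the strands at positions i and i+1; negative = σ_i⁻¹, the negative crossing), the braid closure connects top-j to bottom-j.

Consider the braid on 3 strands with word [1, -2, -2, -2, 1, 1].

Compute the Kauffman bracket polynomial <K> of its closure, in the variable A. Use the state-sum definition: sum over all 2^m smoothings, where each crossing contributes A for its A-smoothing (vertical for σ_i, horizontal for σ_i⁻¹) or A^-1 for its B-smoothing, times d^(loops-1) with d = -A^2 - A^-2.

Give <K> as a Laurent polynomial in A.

Braid: s1 s2^-1 s2^-1 s2^-1 s1 s1 on 3 strands, 6 crossings.
Writhe w = (#positive) - (#negative) = 3 - 3 = 0.
State-sum expansion of <K>. There are 2^6 = 64 states.
Each crossing splits two ways (0=vertical, 1=horizontal). The state's weight is A^(#A-smoothings - #B-smoothings) * d^(loops - 1).
Tabulate the states by total A-exponent and number of loops L (A-exp: L × count):
  A^6: L=4 ×1
  A^4: L=3 ×6
  A^2: L=2 ×12, L=4 ×3
  A^0: L=1 ×9, L=3 ×10, L=5 ×1
  A^-2: L=2 ×12, L=4 ×3
  A^-4: L=3 ×6
  A^-6: L=4 ×1
Each group contributes A^e * Σ count * d^(L-1):
Powers of d = -A^2 - A^-2: d^2 = A^4 + 2 + A^-4; d^3 = -A^6 - 3*A^2 - 3*A^-2 - A^-6; d^4 = A^8 + 4*A^4 + 6 + 4*A^-4 + A^-8.
  A^6 * (d^3) = -A^12 - 3*A^8 - 3*A^4 - 1
  A^4 * (6*d^2) = 6*A^8 + 12*A^4 + 6
  A^2 * (12*d + 3*d^3) = -3*A^8 - 21*A^4 - 21 - 3*A^-4
  A^0 * (9 + 10*d^2 + d^4) = A^8 + 14*A^4 + 35 + 14*A^-4 + A^-8
  A^-2 * (12*d + 3*d^3) = -3*A^4 - 21 - 21*A^-4 - 3*A^-8
  A^-4 * (6*d^2) = 6 + 12*A^-4 + 6*A^-8
  A^-6 * (d^3) = -1 - 3*A^-4 - 3*A^-8 - A^-12
Summing the groups: <K> = -A^12 + A^8 - A^4 + 3 - A^-4 + A^-8 - A^-12

Answer: -A^12 + A^8 - A^4 + 3 - A^-4 + A^-8 - A^-12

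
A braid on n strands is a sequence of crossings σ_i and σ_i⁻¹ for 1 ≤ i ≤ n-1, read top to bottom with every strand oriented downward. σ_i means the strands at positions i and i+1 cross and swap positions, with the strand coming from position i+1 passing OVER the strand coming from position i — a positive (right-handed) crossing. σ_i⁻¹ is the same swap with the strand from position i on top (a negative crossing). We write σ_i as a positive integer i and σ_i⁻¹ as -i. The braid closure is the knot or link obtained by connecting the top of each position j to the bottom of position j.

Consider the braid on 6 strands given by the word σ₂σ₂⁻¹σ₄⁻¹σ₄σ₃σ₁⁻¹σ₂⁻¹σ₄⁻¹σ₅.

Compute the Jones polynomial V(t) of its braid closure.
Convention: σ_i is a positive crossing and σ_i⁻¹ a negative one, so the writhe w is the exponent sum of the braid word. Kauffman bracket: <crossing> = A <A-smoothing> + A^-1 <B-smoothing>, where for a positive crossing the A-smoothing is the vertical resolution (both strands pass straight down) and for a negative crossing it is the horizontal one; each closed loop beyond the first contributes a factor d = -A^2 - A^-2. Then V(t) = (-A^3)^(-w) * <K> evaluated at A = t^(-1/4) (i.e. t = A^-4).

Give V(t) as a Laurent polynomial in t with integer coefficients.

1

Derivation:
The presented braid s2 s2^-1 s4^-1 s4 s3 s1^-1 s2^-1 s4^-1 s5 on 6 strands reduces by inverse Markov moves (closure unchanged at each step):
  Destabilize: the word has the form β·s5 where s5 occurs only as the final letter (β ∈ B_5); drop it and the last strand → 5 strands.
Reduced to β = s2 s2^-1 s4^-1 s4 s3 s1^-1 s2^-1 s4^-1 on 5 strands, 8 crossings.
Compute on β:
First cancel adjacent σ_i σ_i⁻¹ pairs (Reidemeister II — same braid, same closure): s2 s2^-1 s4^-1 s4 s3 s1^-1 s2^-1 s4^-1 → s3 s1^-1 s2^-1 s4^-1.
Braid: s3 s1^-1 s2^-1 s4^-1 on 5 strands, 4 crossings.
Writhe w = (#positive) - (#negative) = 1 - 3 = -2.
State-sum expansion of <K>. There are 2^4 = 16 states.
Smooth each crossing (0=||, 1=⌣⌢); contribution A^(Σ sign_k(1-2s_k)) * d^(L-1).
  state 0000: A-exp=-2, loops=5, term = A^-2 * d^4
  state 0001: A-exp=+0, loops=4, term = A^0 * d^3
  state 0010: A-exp=+0, loops=4, term = A^0 * d^3
  state 0011: A-exp=+2, loops=3, term = A^2 * d^2
  state 0100: A-exp=+0, loops=4, term = A^0 * d^3
  state 0101: A-exp=+2, loops=3, term = A^2 * d^2
  state 0110: A-exp=+2, loops=3, term = A^2 * d^2
  state 0111: A-exp=+4, loops=2, term = A^4 * d^1
  state 1000: A-exp=-4, loops=4, term = A^-4 * d^3
  state 1001: A-exp=-2, loops=3, term = A^-2 * d^2
  state 1010: A-exp=-2, loops=3, term = A^-2 * d^2
  state 1011: A-exp=+0, loops=2, term = A^0 * d^1
  state 1100: A-exp=-2, loops=3, term = A^-2 * d^2
  state 1101: A-exp=+0, loops=2, term = A^0 * d^1
  state 1110: A-exp=+0, loops=2, term = A^0 * d^1
  state 1111: A-exp=+2, loops=1, term = A^2 * d^0
Collect the terms by A-exponent (count of states per loop number):
Powers of d = -A^2 - A^-2: d^2 = A^4 + 2 + A^-4; d^3 = -A^6 - 3*A^2 - 3*A^-2 - A^-6; d^4 = A^8 + 4*A^4 + 6 + 4*A^-4 + A^-8.
  A^4 * (d) = -A^6 - A^2
  A^2 * (1 + 3*d^2) = 3*A^6 + 7*A^2 + 3*A^-2
  A^0 * (3*d + 3*d^3) = -3*A^6 - 12*A^2 - 12*A^-2 - 3*A^-6
  A^-2 * (3*d^2 + d^4) = A^6 + 7*A^2 + 12*A^-2 + 7*A^-6 + A^-10
  A^-4 * (d^3) = -A^2 - 3*A^-2 - 3*A^-6 - A^-10
Summing the groups: <K> = A^-6
Normalise by the writhe: (-A^3)^(-w) = (-A^3)^(2) = A^6, so f(A) = A^6 * <K> = 1.
Substitute A = t^(-1/4), i.e. A^e → t^(-e/4): V(t) = 1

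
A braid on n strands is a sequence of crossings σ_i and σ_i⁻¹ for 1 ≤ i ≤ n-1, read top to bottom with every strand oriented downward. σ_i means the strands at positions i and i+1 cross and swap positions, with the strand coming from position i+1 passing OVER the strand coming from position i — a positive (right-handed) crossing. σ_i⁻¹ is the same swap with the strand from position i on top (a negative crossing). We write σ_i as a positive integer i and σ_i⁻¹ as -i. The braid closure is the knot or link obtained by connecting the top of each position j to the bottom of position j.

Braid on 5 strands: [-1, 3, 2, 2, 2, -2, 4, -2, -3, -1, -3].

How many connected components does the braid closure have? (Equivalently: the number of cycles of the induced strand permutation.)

Track the strand permutation on 5 strands, starting from identity.
  step 1: s1^-1 swaps positions 1,2 -> [2 1 3 4 5]
  step 2: s3 swaps positions 3,4 -> [2 1 4 3 5]
  step 3: s2 swaps positions 2,3 -> [2 4 1 3 5]
  step 4: s2 swaps positions 2,3 -> [2 1 4 3 5]
  step 5: s2 swaps positions 2,3 -> [2 4 1 3 5]
  step 6: s2^-1 swaps positions 2,3 -> [2 1 4 3 5]
  step 7: s4 swaps positions 4,5 -> [2 1 4 5 3]
  step 8: s2^-1 swaps positions 2,3 -> [2 4 1 5 3]
  step 9: s3^-1 swaps positions 3,4 -> [2 4 5 1 3]
  step 10: s1^-1 swaps positions 1,2 -> [4 2 5 1 3]
  step 11: s3^-1 swaps positions 3,4 -> [4 2 1 5 3]
Final permutation (position -> original strand): [4 2 1 5 3]
Closure components = cycle count of this permutation = 2.

Answer: 2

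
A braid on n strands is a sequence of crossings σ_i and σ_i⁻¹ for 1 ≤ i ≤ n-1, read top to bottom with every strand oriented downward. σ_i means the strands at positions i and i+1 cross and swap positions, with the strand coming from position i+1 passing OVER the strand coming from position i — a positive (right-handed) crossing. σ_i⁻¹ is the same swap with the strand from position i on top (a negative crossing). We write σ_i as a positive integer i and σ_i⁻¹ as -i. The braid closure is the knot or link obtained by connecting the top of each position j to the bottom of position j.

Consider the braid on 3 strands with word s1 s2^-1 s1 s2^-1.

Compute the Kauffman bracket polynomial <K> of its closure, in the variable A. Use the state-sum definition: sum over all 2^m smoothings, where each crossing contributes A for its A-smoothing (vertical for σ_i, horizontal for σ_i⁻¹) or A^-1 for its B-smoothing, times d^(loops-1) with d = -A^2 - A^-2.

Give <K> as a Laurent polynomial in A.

A^8 - A^4 + 1 - A^-4 + A^-8

Derivation:
Braid: s1 s2^-1 s1 s2^-1 on 3 strands, 4 crossings.
Writhe w = (#positive) - (#negative) = 2 - 2 = 0.
Enumerate smoothing states for the bracket polynomial. There are 2^4 = 16 states.
Each crossing splits two ways (0=vertical, 1=horizontal). The state's weight is A^(#A-smoothings - #B-smoothings) * d^(loops - 1).
  state 0000: A-exp=+0, loops=3, term = A^0 * d^2
  state 0001: A-exp=+2, loops=2, term = A^2 * d^1
  state 0010: A-exp=-2, loops=2, term = A^-2 * d^1
  state 0011: A-exp=+0, loops=1, term = A^0 * d^0
  state 0100: A-exp=+2, loops=2, term = A^2 * d^1
  state 0101: A-exp=+4, loops=3, term = A^4 * d^2
  state 0110: A-exp=+0, loops=1, term = A^0 * d^0
  state 0111: A-exp=+2, loops=2, term = A^2 * d^1
  state 1000: A-exp=-2, loops=2, term = A^-2 * d^1
  state 1001: A-exp=+0, loops=1, term = A^0 * d^0
  state 1010: A-exp=-4, loops=3, term = A^-4 * d^2
  state 1011: A-exp=-2, loops=2, term = A^-2 * d^1
  state 1100: A-exp=+0, loops=1, term = A^0 * d^0
  state 1101: A-exp=+2, loops=2, term = A^2 * d^1
  state 1110: A-exp=-2, loops=2, term = A^-2 * d^1
  state 1111: A-exp=+0, loops=1, term = A^0 * d^0
Collect the terms by A-exponent (count of states per loop number):
Powers of d = -A^2 - A^-2: d^2 = A^4 + 2 + A^-4.
  A^4 * (d^2) = A^8 + 2*A^4 + 1
  A^2 * (4*d) = -4*A^4 - 4
  A^0 * (5 + d^2) = A^4 + 7 + A^-4
  A^-2 * (4*d) = -4 - 4*A^-4
  A^-4 * (d^2) = 1 + 2*A^-4 + A^-8
Summing the groups: <K> = A^8 - A^4 + 1 - A^-4 + A^-8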